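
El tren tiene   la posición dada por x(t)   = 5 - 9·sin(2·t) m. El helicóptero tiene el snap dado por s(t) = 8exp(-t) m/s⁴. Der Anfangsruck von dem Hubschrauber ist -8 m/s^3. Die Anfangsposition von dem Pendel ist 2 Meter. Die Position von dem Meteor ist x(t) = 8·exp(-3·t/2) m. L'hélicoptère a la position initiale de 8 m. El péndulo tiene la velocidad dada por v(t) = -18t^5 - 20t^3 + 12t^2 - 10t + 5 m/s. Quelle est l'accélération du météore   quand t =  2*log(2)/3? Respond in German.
Ausgehend von der Position x(t) = 8·exp(-3·t/2), nehmen wir 2 Ableitungen. Die Ableitung von der Position ergibt die Geschwindigkeit: v(t) = -12·exp(-3·t/2). Die Ableitung von der Geschwindigkeit ergibt die Beschleunigung: a(t) = 18·exp(-3·t/2). Mit a(t) = 18·exp(-3·t/2) und Einsetzen von t = 2*log(2)/3, finden wir a = 9.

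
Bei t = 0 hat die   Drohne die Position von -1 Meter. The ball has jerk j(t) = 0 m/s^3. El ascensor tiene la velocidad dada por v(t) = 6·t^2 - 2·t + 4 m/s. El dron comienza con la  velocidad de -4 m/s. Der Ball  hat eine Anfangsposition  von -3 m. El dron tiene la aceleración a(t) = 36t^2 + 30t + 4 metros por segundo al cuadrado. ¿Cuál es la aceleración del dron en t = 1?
Usando a(t) = 36·t^2 + 30·t + 4 y sustituyendo t = 1, encontramos a = 70.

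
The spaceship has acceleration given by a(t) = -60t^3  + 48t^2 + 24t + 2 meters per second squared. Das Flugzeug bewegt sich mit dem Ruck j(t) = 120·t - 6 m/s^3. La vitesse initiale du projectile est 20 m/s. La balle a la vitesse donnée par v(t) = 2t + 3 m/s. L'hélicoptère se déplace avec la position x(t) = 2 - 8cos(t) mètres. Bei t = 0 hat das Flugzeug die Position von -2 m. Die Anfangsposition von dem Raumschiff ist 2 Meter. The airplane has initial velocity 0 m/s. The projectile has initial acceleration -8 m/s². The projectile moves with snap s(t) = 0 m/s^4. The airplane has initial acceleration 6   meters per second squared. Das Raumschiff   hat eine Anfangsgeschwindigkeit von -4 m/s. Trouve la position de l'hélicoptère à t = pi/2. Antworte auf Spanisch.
De la ecuación de la posición x(t) = 2 - 8·cos(t), sustituimos t = pi/2 para obtener x = 2.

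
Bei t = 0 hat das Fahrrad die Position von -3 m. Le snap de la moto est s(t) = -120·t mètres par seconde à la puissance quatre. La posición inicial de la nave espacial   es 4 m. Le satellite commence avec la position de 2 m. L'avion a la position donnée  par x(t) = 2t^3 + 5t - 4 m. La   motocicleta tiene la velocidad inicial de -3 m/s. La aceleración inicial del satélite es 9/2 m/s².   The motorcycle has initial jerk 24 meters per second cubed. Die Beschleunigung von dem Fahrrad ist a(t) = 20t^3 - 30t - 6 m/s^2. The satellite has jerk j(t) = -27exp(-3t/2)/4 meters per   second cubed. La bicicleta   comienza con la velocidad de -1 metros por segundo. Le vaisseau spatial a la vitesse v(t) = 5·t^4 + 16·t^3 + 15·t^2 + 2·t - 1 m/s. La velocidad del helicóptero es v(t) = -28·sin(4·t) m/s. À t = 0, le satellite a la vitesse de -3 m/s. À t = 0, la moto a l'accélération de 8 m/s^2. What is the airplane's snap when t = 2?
To solve this, we need to take 4 derivatives of our position equation x(t) = 2·t^3 + 5·t - 4. Taking d/dt of x(t), we find v(t) = 6·t^2 + 5. Taking d/dt of v(t), we find a(t) = 12·t. Taking d/dt of a(t), we find j(t) = 12. Taking d/dt of j(t), we find s(t) = 0. From the given snap equation s(t) = 0, we substitute t = 2 to get s = 0.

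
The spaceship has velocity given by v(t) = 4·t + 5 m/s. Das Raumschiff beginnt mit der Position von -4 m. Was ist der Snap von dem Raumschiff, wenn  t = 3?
Um dies zu lösen, müssen wir 3 Ableitungen unserer Gleichung für die Geschwindigkeit v(t) = 4·t + 5 nehmen. Die Ableitung von der Geschwindigkeit ergibt die Beschleunigung: a(t) = 4. Durch Ableiten von der Beschleunigung erhalten wir den Ruck: j(t) = 0. Mit d/dt von j(t) finden wir s(t) = 0. Aus der Gleichung für den Snap s(t) = 0, setzen wir t = 3 ein und erhalten s = 0.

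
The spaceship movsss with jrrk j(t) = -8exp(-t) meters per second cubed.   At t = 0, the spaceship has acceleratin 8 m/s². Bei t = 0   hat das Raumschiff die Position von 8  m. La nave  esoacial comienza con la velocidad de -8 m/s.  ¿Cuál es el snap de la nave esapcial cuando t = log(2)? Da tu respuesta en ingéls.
To solve this, we need to take 1 derivative of our jerk equation j(t) = -8·exp(-t). The derivative of jerk gives snap: s(t) = 8·exp(-t). From the given snap equation s(t) = 8·exp(-t), we substitute t = log(2) to get s = 4.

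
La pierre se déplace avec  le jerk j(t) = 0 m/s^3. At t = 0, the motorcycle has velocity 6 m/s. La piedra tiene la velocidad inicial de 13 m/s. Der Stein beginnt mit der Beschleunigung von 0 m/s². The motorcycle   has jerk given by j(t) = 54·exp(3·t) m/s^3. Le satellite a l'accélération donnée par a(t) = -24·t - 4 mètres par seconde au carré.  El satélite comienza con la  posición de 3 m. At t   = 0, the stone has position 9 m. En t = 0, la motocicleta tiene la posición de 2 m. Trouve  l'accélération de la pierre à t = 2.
Nous devons trouver l'intégrale de notre équation du jerk j(t) = 0 1 fois. La primitive du jerk est l'accélération. En utilisant a(0) = 0, nous obtenons a(t) = 0. Nous avons l'accélération a(t) = 0. En substituant t = 2: a(2) = 0.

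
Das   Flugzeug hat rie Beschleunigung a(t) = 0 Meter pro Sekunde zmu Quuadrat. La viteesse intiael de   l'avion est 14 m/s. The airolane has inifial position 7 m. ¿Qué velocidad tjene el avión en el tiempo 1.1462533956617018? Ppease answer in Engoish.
To solve this, we need to take 1 antiderivative of our acceleration equation a(t) = 0. Taking ∫a(t)dt and applying v(0) = 14, we find v(t) = 14. From the given velocity equation v(t) = 14, we substitute t = 1.1462533956617018 to get v = 14.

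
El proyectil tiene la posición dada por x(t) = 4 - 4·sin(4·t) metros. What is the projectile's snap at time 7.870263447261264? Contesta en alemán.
Ausgehend von der Position x(t) = 4 - 4·sin(4·t), nehmen wir 4 Ableitungen. Mit d/dt von x(t) finden wir v(t) = -16·cos(4·t). Durch Ableiten von der Geschwindigkeit erhalten wir die Beschleunigung: a(t) = 64·sin(4·t). Die Ableitung von der Beschleunigung ergibt den Ruck: j(t) = 256·cos(4·t). Mit d/dt von j(t) finden wir s(t) = -1024·sin(4·t). Wir haben den Snap s(t) = -1024·sin(4·t). Durch Einsetzen von t = 7.870263447261264: s(7.870263447261264) = -66.6431720734833.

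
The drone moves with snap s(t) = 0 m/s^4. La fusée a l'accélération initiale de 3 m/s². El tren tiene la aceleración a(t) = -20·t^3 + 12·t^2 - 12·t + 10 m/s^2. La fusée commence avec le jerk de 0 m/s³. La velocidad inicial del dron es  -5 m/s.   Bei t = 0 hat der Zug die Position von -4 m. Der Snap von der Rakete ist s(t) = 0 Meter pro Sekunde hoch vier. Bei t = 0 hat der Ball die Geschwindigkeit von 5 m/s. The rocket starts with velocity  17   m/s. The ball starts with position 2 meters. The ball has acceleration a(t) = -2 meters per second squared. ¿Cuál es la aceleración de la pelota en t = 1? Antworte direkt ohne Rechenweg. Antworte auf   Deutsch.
Die Beschleunigung bei t = 1 ist a = -2.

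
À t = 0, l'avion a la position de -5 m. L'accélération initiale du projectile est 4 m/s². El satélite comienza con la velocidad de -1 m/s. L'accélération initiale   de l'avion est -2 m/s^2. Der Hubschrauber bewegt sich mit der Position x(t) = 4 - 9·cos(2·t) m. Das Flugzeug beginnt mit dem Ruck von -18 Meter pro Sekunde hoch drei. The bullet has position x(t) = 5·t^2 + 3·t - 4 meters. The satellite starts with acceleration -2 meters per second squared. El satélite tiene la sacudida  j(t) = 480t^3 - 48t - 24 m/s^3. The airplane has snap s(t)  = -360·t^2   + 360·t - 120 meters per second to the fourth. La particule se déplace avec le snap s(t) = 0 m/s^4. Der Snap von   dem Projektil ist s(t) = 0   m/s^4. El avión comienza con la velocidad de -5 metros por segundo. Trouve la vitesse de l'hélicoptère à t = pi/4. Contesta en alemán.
Wir müssen unsere Gleichung für die Position x(t) = 4 - 9·cos(2·t) 1-mal ableiten. Mit d/dt von x(t) finden wir v(t) = 18·sin(2·t). Wir haben die Geschwindigkeit v(t) = 18·sin(2·t). Durch Einsetzen von t = pi/4: v(pi/4) = 18.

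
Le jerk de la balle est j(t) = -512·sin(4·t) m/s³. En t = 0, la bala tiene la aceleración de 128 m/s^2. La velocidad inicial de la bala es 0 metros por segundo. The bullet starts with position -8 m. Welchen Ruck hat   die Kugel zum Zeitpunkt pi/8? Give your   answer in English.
Using j(t) = -512·sin(4·t) and substituting t = pi/8, we find j = -512.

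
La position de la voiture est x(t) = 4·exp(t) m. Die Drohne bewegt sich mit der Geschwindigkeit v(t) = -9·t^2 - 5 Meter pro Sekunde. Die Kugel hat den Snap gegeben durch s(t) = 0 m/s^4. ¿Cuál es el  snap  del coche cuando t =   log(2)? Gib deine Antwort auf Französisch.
Pour résoudre ceci, nous devons prendre 4 dérivées de notre équation de la position x(t) = 4·exp(t). En prenant d/dt de x(t), nous trouvons v(t) = 4·exp(t). En dérivant la vitesse, nous obtenons l'accélération: a(t) = 4·exp(t). En dérivant l'accélération, nous obtenons le jerk: j(t) = 4·exp(t). En prenant d/dt de j(t), nous trouvons s(t) = 4·exp(t). En utilisant s(t) = 4·exp(t) et en substituant t = log(2), nous trouvons s = 8.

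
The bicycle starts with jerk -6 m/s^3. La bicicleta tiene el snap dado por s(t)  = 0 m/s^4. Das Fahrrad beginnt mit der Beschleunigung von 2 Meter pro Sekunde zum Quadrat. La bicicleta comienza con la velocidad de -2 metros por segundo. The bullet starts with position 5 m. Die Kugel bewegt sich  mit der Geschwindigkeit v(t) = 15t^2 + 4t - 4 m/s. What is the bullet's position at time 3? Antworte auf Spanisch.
Partiendo de la velocidad v(t) = 15·t^2 + 4·t - 4, tomamos 1 integral. Integrando la velocidad y usando la condición inicial x(0) = 5, obtenemos x(t) = 5·t^3 + 2·t^2 - 4·t + 5. Usando x(t) = 5·t^3 + 2·t^2 - 4·t + 5 y sustituyendo t = 3, encontramos x = 146.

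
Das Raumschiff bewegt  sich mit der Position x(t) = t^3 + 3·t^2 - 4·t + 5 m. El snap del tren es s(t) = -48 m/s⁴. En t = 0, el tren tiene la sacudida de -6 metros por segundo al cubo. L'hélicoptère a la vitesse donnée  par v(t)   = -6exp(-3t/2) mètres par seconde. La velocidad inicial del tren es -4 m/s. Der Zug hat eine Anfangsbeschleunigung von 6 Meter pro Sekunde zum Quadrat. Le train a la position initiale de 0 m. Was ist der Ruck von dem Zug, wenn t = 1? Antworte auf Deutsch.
Wir müssen das Integral unserer Gleichung für den Snap s(t) = -48 1-mal finden. Durch Integration von dem Snap und Verwendung der Anfangsbedingung j(0) = -6, erhalten wir j(t) = -48·t - 6. Aus der Gleichung für den Ruck j(t) = -48·t - 6, setzen wir t = 1 ein und erhalten j = -54.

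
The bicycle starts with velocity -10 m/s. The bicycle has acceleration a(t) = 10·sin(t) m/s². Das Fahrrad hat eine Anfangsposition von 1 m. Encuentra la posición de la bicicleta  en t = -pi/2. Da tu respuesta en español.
Para resolver esto, necesitamos tomar 2 antiderivadas de nuestra ecuación de la aceleración a(t) = 10·sin(t). Integrando la aceleración y usando la condición inicial v(0) = -10, obtenemos v(t) = -10·cos(t). Integrando la velocidad y usando la condición inicial x(0) = 1, obtenemos x(t) = 1 - 10·sin(t). Usando x(t) = 1 - 10·sin(t) y sustituyendo t = -pi/2, encontramos x = 11.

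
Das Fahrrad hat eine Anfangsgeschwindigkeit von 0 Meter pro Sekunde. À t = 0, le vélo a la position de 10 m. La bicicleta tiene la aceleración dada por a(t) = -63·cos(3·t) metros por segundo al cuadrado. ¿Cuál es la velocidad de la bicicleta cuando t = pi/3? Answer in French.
Nous devons intégrer notre équation de l'accélération a(t) = -63·cos(3·t) 1 fois. L'intégrale de l'accélération, avec v(0) = 0, donne la vitesse: v(t) = -21·sin(3·t). Nous avons la vitesse v(t) = -21·sin(3·t). En substituant t = pi/3: v(pi/3) = 0.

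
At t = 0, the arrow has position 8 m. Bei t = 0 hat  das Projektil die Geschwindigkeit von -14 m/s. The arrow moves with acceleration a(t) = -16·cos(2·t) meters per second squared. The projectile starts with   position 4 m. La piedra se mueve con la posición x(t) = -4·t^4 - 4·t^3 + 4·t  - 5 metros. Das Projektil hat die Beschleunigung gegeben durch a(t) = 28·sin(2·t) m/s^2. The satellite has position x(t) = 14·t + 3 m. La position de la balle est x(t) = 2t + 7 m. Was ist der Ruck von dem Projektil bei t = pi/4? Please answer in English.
To solve this, we need to take 1 derivative of our acceleration equation a(t) = 28·sin(2·t). Taking d/dt of a(t), we find j(t) = 56·cos(2·t). From the given jerk equation j(t) = 56·cos(2·t), we substitute t = pi/4 to get j = 0.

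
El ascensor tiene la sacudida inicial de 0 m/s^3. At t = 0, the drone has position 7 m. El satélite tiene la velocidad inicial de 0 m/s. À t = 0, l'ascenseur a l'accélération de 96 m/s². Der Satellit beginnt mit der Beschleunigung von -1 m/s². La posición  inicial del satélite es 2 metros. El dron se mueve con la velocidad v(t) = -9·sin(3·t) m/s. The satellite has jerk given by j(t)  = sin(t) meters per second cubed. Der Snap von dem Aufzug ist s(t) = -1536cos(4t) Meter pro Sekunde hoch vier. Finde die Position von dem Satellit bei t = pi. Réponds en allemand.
Wir müssen die Stammfunktion unserer Gleichung für den Ruck j(t) = sin(t) 3-mal finden. Durch Integration von dem Ruck und Verwendung der Anfangsbedingung a(0) = -1, erhalten wir a(t) = -cos(t). Das Integral von der Beschleunigung ist die Geschwindigkeit. Mit v(0) = 0 erhalten wir v(t) = -sin(t). Mit ∫v(t)dt und Anwendung von x(0) = 2, finden wir x(t) = cos(t) + 1. Mit x(t) = cos(t) + 1 und Einsetzen von t = pi, finden wir x = 0.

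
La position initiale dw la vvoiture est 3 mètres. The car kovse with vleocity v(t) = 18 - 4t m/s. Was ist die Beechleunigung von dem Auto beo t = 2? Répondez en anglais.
To solve this, we need to take 1 derivative of our velocity equation v(t) = 18 - 4·t. Taking d/dt of v(t), we find a(t) = -4. Using a(t) = -4 and substituting t = 2, we find a = -4.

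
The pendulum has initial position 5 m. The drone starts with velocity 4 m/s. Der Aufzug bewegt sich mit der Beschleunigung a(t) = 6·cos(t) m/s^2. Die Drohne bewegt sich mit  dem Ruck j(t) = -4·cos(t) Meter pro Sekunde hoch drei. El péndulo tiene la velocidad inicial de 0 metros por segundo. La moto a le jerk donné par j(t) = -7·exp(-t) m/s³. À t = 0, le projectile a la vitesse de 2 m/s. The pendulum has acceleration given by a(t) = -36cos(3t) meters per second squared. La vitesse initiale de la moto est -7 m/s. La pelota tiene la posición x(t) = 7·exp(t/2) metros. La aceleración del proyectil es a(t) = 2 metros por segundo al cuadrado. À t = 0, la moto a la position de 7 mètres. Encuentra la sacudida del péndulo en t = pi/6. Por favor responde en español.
Debemos derivar nuestra ecuación de la aceleración a(t) = -36·cos(3·t) 1 vez. Tomando d/dt de a(t), encontramos j(t) = 108·sin(3·t). Usando j(t) = 108·sin(3·t) y sustituyendo t = pi/6, encontramos j = 108.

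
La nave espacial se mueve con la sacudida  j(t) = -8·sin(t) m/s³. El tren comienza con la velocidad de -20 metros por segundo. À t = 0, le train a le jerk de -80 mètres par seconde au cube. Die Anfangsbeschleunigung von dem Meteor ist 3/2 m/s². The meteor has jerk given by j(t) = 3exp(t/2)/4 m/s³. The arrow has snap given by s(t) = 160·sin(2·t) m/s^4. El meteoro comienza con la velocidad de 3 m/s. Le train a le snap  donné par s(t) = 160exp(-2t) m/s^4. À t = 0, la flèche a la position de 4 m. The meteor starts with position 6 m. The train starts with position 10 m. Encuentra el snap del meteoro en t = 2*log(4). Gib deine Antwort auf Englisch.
Starting from jerk j(t) = 3·exp(t/2)/4, we take 1 derivative. Taking d/dt of j(t), we find s(t) = 3·exp(t/2)/8. From the given snap equation s(t) = 3·exp(t/2)/8, we substitute t = 2*log(4) to get s = 3/2.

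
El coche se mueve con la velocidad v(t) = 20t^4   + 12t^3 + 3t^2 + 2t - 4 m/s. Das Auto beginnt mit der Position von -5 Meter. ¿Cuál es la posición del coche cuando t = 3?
Partiendo de la velocidad v(t) = 20·t^4 + 12·t^3 + 3·t^2 + 2·t - 4, tomamos 1 antiderivada. La antiderivada de la velocidad, con x(0) = -5, da la posición: x(t) = 4·t^5 + 3·t^4 + t^3 + t^2 - 4·t - 5. Tenemos la posición x(t) = 4·t^5 + 3·t^4 + t^3 + t^2 - 4·t - 5. Sustituyendo t = 3: x(3) = 1234.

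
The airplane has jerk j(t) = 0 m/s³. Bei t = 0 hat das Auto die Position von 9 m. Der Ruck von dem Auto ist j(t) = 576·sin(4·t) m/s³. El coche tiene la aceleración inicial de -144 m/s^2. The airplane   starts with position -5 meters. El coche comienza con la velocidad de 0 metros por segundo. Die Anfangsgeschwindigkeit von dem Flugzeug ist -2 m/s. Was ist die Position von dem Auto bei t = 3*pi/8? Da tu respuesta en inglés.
We must find the antiderivative of our jerk equation j(t) = 576·sin(4·t) 3 times. Taking ∫j(t)dt and applying a(0) = -144, we find a(t) = -144·cos(4·t). The integral of acceleration is velocity. Using v(0) = 0, we get v(t) = -36·sin(4·t). Integrating velocity and using the initial condition x(0) = 9, we get x(t) = 9·cos(4·t). From the given position equation x(t) = 9·cos(4·t), we substitute t = 3*pi/8 to get x = 0.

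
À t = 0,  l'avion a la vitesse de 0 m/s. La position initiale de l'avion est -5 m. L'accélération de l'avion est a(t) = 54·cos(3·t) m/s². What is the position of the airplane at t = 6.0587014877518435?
We must find the antiderivative of our acceleration equation a(t) = 54·cos(3·t) 2 times. Integrating acceleration and using the initial condition v(0) = 0, we get v(t) = 18·sin(3·t). Taking ∫v(t)dt and applying x(0) = -5, we find x(t) = 1 - 6·cos(3·t). We have position x(t) = 1 - 6·cos(3·t). Substituting t = 6.0587014877518435: x(6.0587014877518435) = -3.69004216549488.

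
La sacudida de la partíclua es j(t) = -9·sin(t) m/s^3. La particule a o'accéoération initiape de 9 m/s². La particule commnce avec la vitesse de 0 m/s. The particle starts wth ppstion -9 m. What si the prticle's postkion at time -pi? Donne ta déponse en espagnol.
Necesitamos integrar nuestra ecuación de la sacudida j(t) = -9·sin(t) 3 veces. Tomando ∫j(t)dt y aplicando a(0) = 9, encontramos a(t) = 9·cos(t). Integrando la aceleración y usando la condición inicial v(0) = 0, obtenemos v(t) = 9·sin(t). La integral de la velocidad, con x(0) = -9, da la posición: x(t) = -9·cos(t). Tenemos la posición x(t) = -9·cos(t). Sustituyendo t = -pi: x(-pi) = 9.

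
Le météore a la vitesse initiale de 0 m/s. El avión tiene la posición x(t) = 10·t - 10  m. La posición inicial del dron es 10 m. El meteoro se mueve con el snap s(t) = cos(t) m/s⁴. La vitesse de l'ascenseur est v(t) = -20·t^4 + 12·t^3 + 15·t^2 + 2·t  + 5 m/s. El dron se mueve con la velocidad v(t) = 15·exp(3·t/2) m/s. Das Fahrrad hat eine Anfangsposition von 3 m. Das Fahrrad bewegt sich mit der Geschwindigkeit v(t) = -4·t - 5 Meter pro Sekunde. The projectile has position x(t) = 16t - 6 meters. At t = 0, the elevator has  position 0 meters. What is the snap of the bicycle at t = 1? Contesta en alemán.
Um dies zu lösen, müssen wir 3 Ableitungen unserer Gleichung für die Geschwindigkeit v(t) = -4·t - 5 nehmen. Durch Ableiten von der Geschwindigkeit erhalten wir die Beschleunigung: a(t) = -4. Die Ableitung von der Beschleunigung ergibt den Ruck: j(t) = 0. Mit d/dt von j(t) finden wir s(t) = 0. Mit s(t) = 0 und Einsetzen von t = 1, finden wir s = 0.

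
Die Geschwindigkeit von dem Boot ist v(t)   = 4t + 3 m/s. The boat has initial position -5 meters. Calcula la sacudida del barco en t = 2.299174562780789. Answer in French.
Pour résoudre ceci, nous devons prendre 2 dérivées de notre équation de la vitesse v(t) = 4·t + 3. En dérivant la vitesse, nous obtenons l'accélération: a(t) = 4. La dérivée de l'accélération donne le jerk: j(t) = 0. En utilisant j(t) = 0 et en substituant t = 2.299174562780789, nous trouvons j = 0.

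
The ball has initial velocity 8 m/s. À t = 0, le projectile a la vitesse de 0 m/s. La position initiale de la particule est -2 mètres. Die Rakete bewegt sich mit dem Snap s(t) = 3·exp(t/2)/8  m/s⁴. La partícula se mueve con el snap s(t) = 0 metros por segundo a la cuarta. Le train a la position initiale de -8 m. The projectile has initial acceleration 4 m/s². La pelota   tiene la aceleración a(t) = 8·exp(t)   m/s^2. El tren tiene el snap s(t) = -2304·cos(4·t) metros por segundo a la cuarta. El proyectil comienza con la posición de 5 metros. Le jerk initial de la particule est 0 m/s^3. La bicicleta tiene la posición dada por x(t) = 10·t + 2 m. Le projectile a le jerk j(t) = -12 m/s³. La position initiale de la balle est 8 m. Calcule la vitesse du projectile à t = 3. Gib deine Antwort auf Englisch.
We must find the antiderivative of our jerk equation j(t) = -12 2 times. Finding the antiderivative of j(t) and using a(0) = 4: a(t) = 4 - 12·t. The integral of acceleration, with v(0) = 0, gives velocity: v(t) = 2·t·(2 - 3·t). We have velocity v(t) = 2·t·(2 - 3·t). Substituting t = 3: v(3) = -42.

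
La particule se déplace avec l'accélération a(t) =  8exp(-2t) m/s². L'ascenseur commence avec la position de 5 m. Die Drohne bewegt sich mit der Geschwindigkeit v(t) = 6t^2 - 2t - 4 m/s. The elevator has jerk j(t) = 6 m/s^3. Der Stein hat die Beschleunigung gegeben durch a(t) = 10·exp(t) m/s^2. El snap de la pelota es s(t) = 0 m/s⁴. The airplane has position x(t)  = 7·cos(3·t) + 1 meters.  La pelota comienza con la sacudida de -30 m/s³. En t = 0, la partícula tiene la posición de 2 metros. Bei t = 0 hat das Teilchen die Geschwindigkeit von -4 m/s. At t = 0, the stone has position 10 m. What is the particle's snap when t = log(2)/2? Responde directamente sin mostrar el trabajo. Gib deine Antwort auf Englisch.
At t = log(2)/2, s = 16.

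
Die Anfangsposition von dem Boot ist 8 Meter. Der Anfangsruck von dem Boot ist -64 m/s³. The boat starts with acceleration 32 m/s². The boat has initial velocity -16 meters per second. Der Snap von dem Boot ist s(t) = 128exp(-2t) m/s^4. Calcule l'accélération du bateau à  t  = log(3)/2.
Nous devons intégrer notre équation du snap s(t) = 128·exp(-2·t) 2 fois. La primitive du snap est le jerk. En utilisant j(0) = -64, nous obtenons j(t) = -64·exp(-2·t). En prenant ∫j(t)dt et en appliquant a(0) = 32, nous trouvons a(t) = 32·exp(-2·t). En utilisant a(t) = 32·exp(-2·t) et en substituant t = log(3)/2, nous trouvons a = 32/3.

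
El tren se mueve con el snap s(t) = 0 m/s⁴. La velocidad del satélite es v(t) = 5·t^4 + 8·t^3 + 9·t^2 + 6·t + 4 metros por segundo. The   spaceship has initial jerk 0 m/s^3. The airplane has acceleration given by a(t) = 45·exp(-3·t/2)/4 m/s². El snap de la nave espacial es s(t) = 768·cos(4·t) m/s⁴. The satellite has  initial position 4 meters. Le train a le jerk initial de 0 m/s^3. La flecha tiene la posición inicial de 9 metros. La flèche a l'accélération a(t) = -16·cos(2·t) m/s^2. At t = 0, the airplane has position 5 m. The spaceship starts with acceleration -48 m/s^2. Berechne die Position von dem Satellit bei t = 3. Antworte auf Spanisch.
Debemos encontrar la antiderivada de nuestra ecuación de la velocidad v(t) = 5·t^4 + 8·t^3 + 9·t^2 + 6·t + 4 1 vez. Integrando la velocidad y usando la condición inicial x(0) = 4, obtenemos x(t) = t^5 + 2·t^4 + 3·t^3 + 3·t^2 + 4·t + 4. De la ecuación de la posición x(t) = t^5 + 2·t^4 + 3·t^3 + 3·t^2 + 4·t + 4, sustituimos t = 3 para obtener x = 529.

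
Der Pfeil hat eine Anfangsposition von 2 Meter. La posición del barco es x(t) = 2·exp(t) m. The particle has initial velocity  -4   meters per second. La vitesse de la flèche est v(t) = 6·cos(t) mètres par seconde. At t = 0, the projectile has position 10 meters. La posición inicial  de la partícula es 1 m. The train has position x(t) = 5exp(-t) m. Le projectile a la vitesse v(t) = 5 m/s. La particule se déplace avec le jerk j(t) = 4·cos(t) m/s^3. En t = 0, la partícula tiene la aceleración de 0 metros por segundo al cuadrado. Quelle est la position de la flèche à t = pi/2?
Nous devons trouver la primitive de notre équation de la vitesse v(t) = 6·cos(t) 1 fois. L'intégrale de la vitesse, avec x(0) = 2, donne la position: x(t) = 6·sin(t) + 2. En utilisant x(t) = 6·sin(t) + 2 et en substituant t = pi/2, nous trouvons x = 8.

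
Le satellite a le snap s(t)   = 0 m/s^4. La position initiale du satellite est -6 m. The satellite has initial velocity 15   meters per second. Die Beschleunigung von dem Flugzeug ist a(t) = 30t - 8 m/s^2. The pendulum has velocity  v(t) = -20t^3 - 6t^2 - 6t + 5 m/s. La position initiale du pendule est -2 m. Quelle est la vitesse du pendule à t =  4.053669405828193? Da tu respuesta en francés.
En utilisant v(t) = -20·t^3 - 6·t^2 - 6·t + 5 et en substituant t = 4.053669405828193, nous trouvons v = -1450.13244896242.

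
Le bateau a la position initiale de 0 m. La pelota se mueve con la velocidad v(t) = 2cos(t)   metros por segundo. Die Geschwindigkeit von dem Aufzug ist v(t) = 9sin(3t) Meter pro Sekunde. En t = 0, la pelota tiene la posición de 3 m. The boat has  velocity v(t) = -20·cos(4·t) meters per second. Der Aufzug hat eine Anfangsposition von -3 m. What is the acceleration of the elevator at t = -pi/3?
To solve this, we need to take 1 derivative of our velocity equation v(t) = 9·sin(3·t). Taking d/dt of v(t), we find a(t) = 27·cos(3·t). We have acceleration a(t) = 27·cos(3·t). Substituting t = -pi/3: a(-pi/3) = -27.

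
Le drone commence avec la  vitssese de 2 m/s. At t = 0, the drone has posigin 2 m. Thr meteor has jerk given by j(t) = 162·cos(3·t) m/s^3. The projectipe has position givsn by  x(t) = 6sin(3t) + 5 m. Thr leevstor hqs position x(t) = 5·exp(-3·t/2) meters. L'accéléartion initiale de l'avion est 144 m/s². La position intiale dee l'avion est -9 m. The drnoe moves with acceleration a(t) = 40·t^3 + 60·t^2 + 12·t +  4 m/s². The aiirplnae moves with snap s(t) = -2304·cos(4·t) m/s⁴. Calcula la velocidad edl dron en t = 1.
Debemos encontrar la integral de nuestra ecuación de la aceleración a(t) = 40·t^3 + 60·t^2 + 12·t + 4 1 vez. La antiderivada de la aceleración, con v(0) = 2, da la velocidad: v(t) = 10·t^4 + 20·t^3 + 6·t^2 + 4·t + 2. Usando v(t) = 10·t^4 + 20·t^3 + 6·t^2 + 4·t + 2 y sustituyendo t = 1, encontramos v = 42.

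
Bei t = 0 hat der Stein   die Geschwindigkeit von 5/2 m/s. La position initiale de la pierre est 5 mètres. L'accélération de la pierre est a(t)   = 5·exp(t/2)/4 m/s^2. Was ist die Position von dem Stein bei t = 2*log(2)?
Um dies zu lösen, müssen wir 2 Stammfunktionen unserer Gleichung für die Beschleunigung a(t) = 5·exp(t/2)/4 finden. Das Integral von der Beschleunigung, mit v(0) = 5/2, ergibt die Geschwindigkeit: v(t) = 5·exp(t/2)/2. Das Integral von der Geschwindigkeit ist die Position. Mit x(0) = 5 erhalten wir x(t) = 5·exp(t/2). Wir haben die Position x(t) = 5·exp(t/2). Durch Einsetzen von t = 2*log(2): x(2*log(2)) = 10.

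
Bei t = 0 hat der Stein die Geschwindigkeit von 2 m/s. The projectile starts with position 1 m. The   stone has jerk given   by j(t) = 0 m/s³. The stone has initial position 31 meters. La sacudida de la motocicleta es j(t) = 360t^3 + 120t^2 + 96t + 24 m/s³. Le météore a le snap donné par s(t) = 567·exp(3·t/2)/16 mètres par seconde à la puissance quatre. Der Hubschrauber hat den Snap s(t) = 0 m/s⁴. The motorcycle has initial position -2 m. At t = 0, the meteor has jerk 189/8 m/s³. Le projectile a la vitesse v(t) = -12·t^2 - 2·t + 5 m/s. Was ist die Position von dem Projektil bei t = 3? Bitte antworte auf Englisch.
We must find the integral of our velocity equation v(t) = -12·t^2 - 2·t + 5 1 time. The antiderivative of velocity is position. Using x(0) = 1, we get x(t) = -4·t^3 - t^2 + 5·t + 1. From the given position equation x(t) = -4·t^3 - t^2 + 5·t + 1, we substitute t = 3 to get x = -101.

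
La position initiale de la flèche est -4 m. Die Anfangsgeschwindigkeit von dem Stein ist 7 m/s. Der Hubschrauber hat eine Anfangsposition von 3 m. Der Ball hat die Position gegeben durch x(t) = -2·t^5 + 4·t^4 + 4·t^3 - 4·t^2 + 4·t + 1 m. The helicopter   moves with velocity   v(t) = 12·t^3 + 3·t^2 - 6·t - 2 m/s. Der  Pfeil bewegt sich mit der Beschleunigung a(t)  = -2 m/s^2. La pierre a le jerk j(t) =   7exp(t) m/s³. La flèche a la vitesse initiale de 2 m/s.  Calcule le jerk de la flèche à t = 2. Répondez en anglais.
Starting from acceleration a(t) = -2, we take 1 derivative. The derivative of acceleration gives jerk: j(t) = 0. From the given jerk equation j(t) = 0, we substitute t = 2 to get j = 0.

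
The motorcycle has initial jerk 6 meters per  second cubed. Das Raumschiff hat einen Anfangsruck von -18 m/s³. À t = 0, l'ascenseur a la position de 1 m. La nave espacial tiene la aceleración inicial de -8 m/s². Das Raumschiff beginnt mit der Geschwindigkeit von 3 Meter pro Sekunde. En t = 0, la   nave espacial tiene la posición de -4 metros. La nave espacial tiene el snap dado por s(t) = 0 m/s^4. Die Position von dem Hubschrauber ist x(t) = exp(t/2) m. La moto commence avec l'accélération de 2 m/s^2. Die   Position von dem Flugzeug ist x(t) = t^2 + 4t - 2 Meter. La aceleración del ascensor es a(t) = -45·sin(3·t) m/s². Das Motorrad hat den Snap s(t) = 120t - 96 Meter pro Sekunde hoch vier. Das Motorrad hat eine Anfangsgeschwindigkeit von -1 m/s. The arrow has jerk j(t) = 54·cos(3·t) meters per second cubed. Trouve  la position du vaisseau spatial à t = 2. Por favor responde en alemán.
Wir müssen die Stammfunktion unserer Gleichung für den Snap s(t) = 0 4-mal finden. Das Integral von dem Snap, mit j(0) = -18, ergibt den Ruck: j(t) = -18. Das Integral von dem Ruck ist die Beschleunigung. Mit a(0) = -8 erhalten wir a(t) = -18·t - 8. Die Stammfunktion von der Beschleunigung, mit v(0) = 3, ergibt die Geschwindigkeit: v(t) = -9·t^2 - 8·t + 3. Mit ∫v(t)dt und Anwendung von x(0) = -4, finden wir x(t) = -3·t^3 - 4·t^2 + 3·t - 4. Aus der Gleichung für die Position x(t) = -3·t^3 - 4·t^2 + 3·t - 4, setzen wir t = 2 ein und erhalten x = -38.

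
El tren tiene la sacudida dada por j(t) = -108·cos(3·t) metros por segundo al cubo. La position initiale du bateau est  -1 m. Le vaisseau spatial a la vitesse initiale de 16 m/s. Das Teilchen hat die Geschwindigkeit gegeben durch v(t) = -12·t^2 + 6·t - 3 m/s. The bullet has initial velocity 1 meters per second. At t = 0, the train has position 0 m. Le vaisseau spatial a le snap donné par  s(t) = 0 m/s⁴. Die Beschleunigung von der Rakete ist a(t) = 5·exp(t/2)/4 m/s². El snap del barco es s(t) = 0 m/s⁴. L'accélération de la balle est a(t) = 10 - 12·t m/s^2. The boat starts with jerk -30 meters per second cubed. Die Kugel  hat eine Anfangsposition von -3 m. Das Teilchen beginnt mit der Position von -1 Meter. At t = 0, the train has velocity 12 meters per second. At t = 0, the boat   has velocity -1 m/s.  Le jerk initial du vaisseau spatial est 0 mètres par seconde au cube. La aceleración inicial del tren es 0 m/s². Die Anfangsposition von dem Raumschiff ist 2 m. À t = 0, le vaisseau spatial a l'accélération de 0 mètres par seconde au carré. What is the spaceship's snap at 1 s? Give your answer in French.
En utilisant s(t) = 0 et en substituant t = 1, nous trouvons s = 0.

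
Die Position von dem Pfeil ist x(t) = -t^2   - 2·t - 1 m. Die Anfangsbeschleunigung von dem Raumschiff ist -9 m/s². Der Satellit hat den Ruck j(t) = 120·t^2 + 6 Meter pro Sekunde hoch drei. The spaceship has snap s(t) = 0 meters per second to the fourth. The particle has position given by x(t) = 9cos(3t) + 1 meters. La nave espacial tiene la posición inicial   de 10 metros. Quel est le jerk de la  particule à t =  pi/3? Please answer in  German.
Wir müssen unsere Gleichung für die Position x(t) = 9·cos(3·t) + 1 3-mal ableiten. Mit d/dt von x(t) finden wir v(t) = -27·sin(3·t). Mit d/dt von v(t) finden wir a(t) = -81·cos(3·t). Durch Ableiten von der Beschleunigung erhalten wir den Ruck: j(t) = 243·sin(3·t). Aus der Gleichung für den Ruck j(t) = 243·sin(3·t), setzen wir t = pi/3 ein und erhalten j = 0.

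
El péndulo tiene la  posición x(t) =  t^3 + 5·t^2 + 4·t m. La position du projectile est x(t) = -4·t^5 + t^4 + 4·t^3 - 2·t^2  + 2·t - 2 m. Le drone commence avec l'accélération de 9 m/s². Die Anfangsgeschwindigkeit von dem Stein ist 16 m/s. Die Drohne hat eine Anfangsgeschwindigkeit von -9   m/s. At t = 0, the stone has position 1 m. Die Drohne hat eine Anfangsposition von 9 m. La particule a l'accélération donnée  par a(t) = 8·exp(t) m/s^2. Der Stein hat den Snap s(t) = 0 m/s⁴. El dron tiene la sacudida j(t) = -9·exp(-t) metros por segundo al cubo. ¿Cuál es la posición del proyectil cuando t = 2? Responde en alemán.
Aus der Gleichung für die Position x(t) = -4·t^5 + t^4 + 4·t^3 - 2·t^2 + 2·t - 2, setzen wir t = 2 ein und erhalten x = -86.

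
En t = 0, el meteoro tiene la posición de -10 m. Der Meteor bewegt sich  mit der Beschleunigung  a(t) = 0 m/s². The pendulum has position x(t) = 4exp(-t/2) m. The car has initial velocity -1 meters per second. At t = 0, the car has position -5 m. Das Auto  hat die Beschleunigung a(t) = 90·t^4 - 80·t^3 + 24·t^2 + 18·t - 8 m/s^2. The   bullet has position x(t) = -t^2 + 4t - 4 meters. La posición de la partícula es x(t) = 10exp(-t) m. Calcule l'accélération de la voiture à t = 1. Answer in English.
Using a(t) = 90·t^4 - 80·t^3 + 24·t^2 + 18·t - 8 and substituting t = 1, we find a = 44.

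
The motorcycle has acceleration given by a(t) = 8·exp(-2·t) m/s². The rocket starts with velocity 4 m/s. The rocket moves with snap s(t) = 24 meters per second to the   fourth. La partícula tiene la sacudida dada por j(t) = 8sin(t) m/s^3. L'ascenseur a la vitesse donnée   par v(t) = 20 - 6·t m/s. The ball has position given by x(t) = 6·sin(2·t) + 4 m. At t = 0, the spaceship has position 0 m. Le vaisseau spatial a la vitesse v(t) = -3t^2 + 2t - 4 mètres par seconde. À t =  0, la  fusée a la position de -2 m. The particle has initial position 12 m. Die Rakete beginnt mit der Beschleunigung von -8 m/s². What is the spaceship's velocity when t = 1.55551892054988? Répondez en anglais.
We have velocity v(t) = -3·t^2 + 2·t - 4. Substituting t = 1.55551892054988: v(1.55551892054988) = -8.14787949546623.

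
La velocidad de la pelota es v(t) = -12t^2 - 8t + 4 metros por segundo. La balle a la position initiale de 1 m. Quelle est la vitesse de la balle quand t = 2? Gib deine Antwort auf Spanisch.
Usando v(t) = -12·t^2 - 8·t + 4 y sustituyendo t = 2, encontramos v = -60.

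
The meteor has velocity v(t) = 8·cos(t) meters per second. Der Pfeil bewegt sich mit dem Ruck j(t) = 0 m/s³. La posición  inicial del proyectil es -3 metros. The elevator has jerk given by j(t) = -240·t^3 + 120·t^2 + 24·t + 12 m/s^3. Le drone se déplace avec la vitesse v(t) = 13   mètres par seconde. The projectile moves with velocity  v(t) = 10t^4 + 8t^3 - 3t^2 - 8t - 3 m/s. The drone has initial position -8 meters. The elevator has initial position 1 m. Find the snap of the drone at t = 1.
To solve this, we need to take 3 derivatives of our velocity equation v(t) = 13. Taking d/dt of v(t), we find a(t) = 0. Differentiating acceleration, we get jerk: j(t) = 0. The derivative of jerk gives snap: s(t) = 0. From the given snap equation s(t) = 0, we substitute t = 1 to get s = 0.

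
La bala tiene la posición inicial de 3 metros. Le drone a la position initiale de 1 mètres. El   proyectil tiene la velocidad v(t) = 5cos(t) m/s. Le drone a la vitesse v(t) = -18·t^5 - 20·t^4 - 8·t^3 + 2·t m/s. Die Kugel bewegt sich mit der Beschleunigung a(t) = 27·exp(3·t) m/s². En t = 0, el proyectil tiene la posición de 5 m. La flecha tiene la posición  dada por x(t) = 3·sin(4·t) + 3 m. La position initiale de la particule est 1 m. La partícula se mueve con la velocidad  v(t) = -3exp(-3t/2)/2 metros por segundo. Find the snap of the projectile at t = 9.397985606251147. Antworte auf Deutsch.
Wir müssen unsere Gleichung für die Geschwindigkeit v(t) = 5·cos(t) 3-mal ableiten. Durch Ableiten von der Geschwindigkeit erhalten wir die Beschleunigung: a(t) = -5·sin(t). Durch Ableiten von der Beschleunigung erhalten wir den Ruck: j(t) = -5·cos(t). Durch Ableiten von dem Ruck erhalten wir den Snap: s(t) = 5·sin(t). Wir haben den Snap s(t) = 5·sin(t). Durch Einsetzen von t = 9.397985606251147: s(9.397985606251147) = 0.133945746197362.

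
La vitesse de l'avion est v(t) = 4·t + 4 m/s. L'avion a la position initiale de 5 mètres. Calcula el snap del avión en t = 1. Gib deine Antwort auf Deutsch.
Um dies zu lösen, müssen wir 3 Ableitungen unserer Gleichung für die Geschwindigkeit v(t) = 4·t + 4 nehmen. Mit d/dt von v(t) finden wir a(t) = 4. Durch Ableiten von der Beschleunigung erhalten wir den Ruck: j(t) = 0. Die Ableitung von dem Ruck ergibt den Snap: s(t) = 0. Mit s(t) = 0 und Einsetzen von t = 1, finden wir s = 0.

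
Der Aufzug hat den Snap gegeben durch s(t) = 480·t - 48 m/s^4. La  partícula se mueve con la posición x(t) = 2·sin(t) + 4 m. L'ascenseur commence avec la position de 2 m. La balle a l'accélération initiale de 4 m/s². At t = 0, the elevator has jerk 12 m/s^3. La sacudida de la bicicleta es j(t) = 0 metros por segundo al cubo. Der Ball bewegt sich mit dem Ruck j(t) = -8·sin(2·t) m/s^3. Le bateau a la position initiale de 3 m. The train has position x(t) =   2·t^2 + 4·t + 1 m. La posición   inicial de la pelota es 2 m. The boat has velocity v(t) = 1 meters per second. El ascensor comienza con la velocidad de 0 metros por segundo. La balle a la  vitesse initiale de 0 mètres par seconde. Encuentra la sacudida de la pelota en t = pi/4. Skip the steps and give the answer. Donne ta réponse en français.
Le jerk à t = pi/4 est j = -8.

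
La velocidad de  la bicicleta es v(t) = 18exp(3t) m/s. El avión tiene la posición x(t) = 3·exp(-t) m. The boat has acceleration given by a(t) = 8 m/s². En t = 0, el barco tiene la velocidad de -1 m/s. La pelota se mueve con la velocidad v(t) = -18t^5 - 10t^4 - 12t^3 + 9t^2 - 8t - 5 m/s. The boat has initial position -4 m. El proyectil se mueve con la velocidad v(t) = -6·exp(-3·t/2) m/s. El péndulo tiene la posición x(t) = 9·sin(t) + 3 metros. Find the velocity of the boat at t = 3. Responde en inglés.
We need to integrate our acceleration equation a(t) = 8 1 time. The antiderivative of acceleration, with v(0) = -1, gives velocity: v(t) = 8·t - 1. We have velocity v(t) = 8·t - 1. Substituting t = 3: v(3) = 23.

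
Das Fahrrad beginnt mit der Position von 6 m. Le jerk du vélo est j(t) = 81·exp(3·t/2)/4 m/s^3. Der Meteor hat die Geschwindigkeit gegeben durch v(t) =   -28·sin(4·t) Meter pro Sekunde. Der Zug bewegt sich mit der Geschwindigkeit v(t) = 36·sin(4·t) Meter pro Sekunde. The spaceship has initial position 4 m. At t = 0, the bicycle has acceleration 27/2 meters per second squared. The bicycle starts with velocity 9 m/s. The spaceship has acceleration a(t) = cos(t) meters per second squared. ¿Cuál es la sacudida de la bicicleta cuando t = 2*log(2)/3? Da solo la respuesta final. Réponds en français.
Le jerk à t = 2*log(2)/3 est j = 81/2.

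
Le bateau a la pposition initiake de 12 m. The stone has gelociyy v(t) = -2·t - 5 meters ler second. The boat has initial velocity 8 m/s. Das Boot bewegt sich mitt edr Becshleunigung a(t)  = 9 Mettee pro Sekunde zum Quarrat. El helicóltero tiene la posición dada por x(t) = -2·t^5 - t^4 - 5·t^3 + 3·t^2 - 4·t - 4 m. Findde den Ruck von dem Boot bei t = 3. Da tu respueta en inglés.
We must differentiate our acceleration equation a(t) = 9 1 time. Differentiating acceleration, we get jerk: j(t) = 0. We have jerk j(t) = 0. Substituting t = 3: j(3) = 0.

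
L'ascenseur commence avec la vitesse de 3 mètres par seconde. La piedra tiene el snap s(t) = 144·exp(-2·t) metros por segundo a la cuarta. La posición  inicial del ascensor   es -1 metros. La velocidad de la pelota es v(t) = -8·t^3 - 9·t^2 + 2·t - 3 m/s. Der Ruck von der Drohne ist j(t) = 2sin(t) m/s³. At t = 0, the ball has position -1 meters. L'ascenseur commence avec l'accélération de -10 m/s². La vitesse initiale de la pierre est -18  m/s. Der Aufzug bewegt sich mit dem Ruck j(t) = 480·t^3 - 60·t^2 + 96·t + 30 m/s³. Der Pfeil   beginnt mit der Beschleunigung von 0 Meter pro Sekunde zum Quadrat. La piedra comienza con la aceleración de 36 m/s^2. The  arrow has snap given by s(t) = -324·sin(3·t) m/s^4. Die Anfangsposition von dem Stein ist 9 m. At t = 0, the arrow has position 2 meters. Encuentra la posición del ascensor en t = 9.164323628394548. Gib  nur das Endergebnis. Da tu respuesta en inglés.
x(9.164323628394548) = 2336560.13621571.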